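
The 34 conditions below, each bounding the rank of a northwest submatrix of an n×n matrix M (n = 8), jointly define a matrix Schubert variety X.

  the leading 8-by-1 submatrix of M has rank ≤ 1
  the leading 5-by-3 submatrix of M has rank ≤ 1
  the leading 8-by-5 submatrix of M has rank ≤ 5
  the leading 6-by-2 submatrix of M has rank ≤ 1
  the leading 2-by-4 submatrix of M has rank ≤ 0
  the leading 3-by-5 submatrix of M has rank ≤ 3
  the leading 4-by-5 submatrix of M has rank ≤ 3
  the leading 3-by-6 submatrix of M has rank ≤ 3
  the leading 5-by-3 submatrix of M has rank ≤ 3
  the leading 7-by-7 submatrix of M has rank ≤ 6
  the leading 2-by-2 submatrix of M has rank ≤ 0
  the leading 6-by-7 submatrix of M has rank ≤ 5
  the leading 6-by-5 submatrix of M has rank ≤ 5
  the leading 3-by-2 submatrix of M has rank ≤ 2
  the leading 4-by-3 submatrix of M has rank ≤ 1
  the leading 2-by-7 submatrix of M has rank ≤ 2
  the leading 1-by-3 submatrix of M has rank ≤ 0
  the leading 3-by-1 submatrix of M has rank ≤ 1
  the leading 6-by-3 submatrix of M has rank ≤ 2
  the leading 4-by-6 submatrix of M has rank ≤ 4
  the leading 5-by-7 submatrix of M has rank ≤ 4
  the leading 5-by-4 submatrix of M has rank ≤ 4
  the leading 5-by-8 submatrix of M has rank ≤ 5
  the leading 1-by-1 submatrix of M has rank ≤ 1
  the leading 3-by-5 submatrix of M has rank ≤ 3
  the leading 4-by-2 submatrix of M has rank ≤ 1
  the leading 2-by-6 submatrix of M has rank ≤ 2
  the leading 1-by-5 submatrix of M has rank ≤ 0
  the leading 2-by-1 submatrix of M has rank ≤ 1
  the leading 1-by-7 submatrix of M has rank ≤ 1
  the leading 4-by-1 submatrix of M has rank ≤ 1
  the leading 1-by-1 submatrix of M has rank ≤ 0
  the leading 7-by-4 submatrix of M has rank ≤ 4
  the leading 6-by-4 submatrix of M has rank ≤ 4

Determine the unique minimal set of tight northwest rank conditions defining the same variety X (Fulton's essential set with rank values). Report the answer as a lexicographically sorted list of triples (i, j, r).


Propagating the 34 rank bounds to every northwest block:

  row 1: 0  0  0  0  0  1  1  1
  row 2: 0  0  0  0  1  2  2  2
  row 3: 1  1  1  1  2  3  3  3
  row 4: 1  1  1  2  3  4  4  4
  row 5: 1  1  1  2  3  4  4  5
  row 6: 1  1  2  3  4  5  5  6
  row 7: 1  2  3  4  5  6  6  7
  row 8: 1  2  3  4  5  6  7  8

reading off 1-entries of Δ²R: w = (6, 5, 1, 4, 8, 3, 2, 7).

ℓ(w)=15; the 5 essential cells (i,j,r):

[(1, 5, 0), (2, 4, 0), (5, 3, 1), (5, 7, 4), (6, 2, 1)]


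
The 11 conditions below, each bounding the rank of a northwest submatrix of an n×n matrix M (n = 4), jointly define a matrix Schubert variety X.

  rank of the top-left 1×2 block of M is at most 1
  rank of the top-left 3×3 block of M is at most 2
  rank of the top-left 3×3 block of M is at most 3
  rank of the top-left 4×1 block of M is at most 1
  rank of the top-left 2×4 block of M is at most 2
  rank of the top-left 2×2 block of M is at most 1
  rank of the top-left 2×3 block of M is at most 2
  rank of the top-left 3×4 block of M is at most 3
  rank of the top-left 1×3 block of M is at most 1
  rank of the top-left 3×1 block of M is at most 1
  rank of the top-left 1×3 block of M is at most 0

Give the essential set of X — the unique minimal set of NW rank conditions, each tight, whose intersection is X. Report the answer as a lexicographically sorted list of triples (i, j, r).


Computing R[i][j] = min implied NW-rank bound (n=4, 11 conditions):

  0, 0, 0, 1
  1, 1, 1, 2
  1, 2, 2, 3
  1, 2, 3, 4

giving w = (4, 1, 2, 3) via Δ²R.

1 SE-corner of the 3-cell Rothe diagram gives Ess(w):

[(1, 3, 0)]


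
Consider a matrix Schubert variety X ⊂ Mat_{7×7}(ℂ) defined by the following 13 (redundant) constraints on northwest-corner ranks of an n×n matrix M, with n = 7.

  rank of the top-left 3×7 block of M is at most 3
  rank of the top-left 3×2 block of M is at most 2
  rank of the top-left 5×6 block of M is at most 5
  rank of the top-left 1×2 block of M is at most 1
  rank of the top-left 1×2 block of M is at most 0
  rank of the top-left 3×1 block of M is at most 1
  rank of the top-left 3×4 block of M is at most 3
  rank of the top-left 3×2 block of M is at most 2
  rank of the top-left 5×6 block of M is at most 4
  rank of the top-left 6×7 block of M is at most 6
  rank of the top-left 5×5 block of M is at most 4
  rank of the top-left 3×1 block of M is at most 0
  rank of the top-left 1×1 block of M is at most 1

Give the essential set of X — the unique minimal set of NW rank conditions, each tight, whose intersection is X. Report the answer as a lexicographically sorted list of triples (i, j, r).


Propagating the 13 rank bounds to every northwest block:

  row 1: 0, 0, 1, 1, 1, 1, 1
  row 2: 0, 1, 2, 2, 2, 2, 2
  row 3: 0, 1, 2, 3, 3, 3, 3
  row 4: 1, 2, 3, 4, 4, 4, 4
  row 5: 1, 2, 3, 4, 4, 4, 5
  row 6: 1, 2, 3, 4, 5, 5, 6
  row 7: 1, 2, 3, 4, 5, 6, 7

reading off 1-entries of Δ²R: w = (3, 2, 4, 1, 7, 5, 6).

Fulton essential set (3 of the 6 Rothe cells):

[(1, 2, 0), (3, 1, 0), (5, 6, 4)]


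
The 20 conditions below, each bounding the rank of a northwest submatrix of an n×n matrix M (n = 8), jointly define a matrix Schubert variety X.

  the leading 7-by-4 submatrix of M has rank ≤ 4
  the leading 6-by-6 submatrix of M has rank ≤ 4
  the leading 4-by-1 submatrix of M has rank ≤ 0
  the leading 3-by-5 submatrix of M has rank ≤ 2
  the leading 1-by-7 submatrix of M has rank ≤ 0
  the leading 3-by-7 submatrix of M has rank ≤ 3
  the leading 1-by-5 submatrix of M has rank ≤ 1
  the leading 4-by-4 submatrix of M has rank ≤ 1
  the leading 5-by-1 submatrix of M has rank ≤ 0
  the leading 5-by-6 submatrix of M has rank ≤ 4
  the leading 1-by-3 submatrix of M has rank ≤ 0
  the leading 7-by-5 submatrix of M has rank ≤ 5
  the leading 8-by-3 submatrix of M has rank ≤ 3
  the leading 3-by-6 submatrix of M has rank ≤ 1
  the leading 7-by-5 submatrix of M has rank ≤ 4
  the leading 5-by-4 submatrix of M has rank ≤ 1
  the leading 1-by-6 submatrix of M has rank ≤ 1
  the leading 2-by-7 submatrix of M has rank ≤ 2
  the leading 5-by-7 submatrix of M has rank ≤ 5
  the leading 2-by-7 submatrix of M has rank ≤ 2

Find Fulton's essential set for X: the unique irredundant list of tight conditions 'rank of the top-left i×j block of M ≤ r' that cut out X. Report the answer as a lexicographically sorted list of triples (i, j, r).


Computing R[i][j] = min implied NW-rank bound (n=8, 20 conditions):

  row 1: 0  0  0  0  0  0  0  1
  row 2: 0  1  1  1  1  1  1  2
  row 3: 0  1  1  1  1  1  2  3
  row 4: 0  1  1  1  2  2  3  4
  row 5: 0  1  1  1  2  3  4  5
  row 6: 1  2  2  2  3  4  5  6
  row 7: 1  2  3  3  4  5  6  7
  row 8: 1  2  3  4  5  6  7  8

second differences of R give the permutation w = (8, 2, 7, 5, 6, 1, 3, 4).

D(w) has 19 cells with 4 SE-corners; essential set:

[(1, 7, 0), (3, 6, 1), (5, 1, 0), (5, 4, 1)]


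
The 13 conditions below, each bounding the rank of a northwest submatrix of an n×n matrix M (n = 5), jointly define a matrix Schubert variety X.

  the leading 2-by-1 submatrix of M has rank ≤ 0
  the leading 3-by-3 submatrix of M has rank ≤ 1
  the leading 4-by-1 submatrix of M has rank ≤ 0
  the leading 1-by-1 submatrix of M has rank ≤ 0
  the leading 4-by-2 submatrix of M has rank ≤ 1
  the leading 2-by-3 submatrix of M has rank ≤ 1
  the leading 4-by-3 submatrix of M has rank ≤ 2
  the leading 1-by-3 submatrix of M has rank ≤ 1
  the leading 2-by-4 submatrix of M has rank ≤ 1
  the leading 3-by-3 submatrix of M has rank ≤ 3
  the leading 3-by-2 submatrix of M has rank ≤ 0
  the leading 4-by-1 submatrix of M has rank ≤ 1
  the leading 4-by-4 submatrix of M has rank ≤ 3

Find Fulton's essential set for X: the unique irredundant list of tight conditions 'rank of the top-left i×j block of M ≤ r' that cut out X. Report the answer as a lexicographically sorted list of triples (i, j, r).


The tightest implied rank at each (i,j), from the 13 conditions:

  i=1: 0 | 0 | 1 | 1 | 1
  i=2: 0 | 0 | 1 | 1 | 2
  i=3: 0 | 0 | 1 | 2 | 3
  i=4: 0 | 1 | 2 | 3 | 4
  i=5: 1 | 2 | 3 | 4 | 5

so w = (3, 5, 4, 2, 1).

ℓ(w)=8; the 3 essential cells (i,j,r):

[(2, 4, 1), (3, 2, 0), (4, 1, 0)]


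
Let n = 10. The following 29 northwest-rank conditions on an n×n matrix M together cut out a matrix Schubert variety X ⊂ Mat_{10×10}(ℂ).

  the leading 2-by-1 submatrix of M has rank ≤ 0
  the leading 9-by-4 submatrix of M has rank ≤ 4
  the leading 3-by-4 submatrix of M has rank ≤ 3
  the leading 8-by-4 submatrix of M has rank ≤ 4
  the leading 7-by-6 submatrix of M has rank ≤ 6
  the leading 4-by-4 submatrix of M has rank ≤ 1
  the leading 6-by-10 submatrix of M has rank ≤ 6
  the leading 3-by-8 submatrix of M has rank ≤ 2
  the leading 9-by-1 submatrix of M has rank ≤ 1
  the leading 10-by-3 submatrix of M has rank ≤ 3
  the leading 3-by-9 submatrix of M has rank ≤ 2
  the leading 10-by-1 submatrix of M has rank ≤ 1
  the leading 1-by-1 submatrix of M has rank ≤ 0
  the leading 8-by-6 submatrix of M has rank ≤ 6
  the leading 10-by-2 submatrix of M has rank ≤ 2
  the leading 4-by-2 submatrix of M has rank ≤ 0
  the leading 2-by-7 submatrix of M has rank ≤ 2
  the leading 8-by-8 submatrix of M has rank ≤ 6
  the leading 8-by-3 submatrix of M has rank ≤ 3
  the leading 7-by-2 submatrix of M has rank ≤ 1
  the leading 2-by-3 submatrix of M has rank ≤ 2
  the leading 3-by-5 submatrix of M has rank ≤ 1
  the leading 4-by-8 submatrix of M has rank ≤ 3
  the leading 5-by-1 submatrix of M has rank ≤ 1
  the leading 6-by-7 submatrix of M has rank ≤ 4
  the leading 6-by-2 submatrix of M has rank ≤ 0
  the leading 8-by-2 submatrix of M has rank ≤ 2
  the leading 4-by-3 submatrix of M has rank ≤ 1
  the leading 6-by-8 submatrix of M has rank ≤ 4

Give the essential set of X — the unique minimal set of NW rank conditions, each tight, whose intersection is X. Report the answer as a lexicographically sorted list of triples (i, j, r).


Computing R[i][j] = min implied NW-rank bound (n=10, 29 conditions):

  R[1]: 0 0 1 1 1 1 1 1 1 1
  R[2]: 0 0 1 1 1 2 2 2 2 2
  R[3]: 0 0 1 1 1 2 2 2 2 3
  R[4]: 0 0 1 1 2 3 3 3 3 4
  R[5]: 0 0 1 2 3 4 4 4 4 5
  R[6]: 0 0 1 2 3 4 4 4 5 6
  R[7]: 1 1 2 3 4 5 5 5 6 7
  R[8]: 1 2 3 4 5 6 6 6 7 8
  R[9]: 1 2 3 4 5 6 7 7 8 9
  R[10]: 1 2 3 4 5 6 7 8 9 10

second differences of R give the permutation w = (3, 6, 10, 5, 4, 9, 1, 2, 7, 8).

D(w) has 22 cells with 5 SE-corners; essential set:

[(3, 5, 1), (3, 9, 2), (4, 4, 1), (6, 2, 0), (6, 8, 4)]


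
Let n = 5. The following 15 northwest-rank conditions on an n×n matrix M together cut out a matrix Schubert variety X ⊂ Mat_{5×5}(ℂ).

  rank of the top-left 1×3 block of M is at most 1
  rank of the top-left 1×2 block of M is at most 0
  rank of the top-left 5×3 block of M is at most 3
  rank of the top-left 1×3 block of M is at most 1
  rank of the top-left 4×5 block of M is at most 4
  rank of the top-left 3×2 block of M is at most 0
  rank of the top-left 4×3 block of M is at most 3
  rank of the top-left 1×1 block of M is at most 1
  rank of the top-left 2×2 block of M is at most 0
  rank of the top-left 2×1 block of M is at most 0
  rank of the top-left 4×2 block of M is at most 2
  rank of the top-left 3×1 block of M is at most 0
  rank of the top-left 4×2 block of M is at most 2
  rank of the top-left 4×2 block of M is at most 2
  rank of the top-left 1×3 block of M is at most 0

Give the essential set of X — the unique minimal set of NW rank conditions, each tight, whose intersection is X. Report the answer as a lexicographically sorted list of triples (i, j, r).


The tightest implied rank at each (i,j), from the 15 conditions:

  i=1: 0, 0, 0, 1, 1
  i=2: 0, 0, 1, 2, 2
  i=3: 0, 0, 1, 2, 3
  i=4: 1, 1, 2, 3, 4
  i=5: 1, 2, 3, 4, 5

so w = (4, 3, 5, 1, 2).

D(w) has 7 cells with 2 SE-corners; essential set:

[(1, 3, 0), (3, 2, 0)]


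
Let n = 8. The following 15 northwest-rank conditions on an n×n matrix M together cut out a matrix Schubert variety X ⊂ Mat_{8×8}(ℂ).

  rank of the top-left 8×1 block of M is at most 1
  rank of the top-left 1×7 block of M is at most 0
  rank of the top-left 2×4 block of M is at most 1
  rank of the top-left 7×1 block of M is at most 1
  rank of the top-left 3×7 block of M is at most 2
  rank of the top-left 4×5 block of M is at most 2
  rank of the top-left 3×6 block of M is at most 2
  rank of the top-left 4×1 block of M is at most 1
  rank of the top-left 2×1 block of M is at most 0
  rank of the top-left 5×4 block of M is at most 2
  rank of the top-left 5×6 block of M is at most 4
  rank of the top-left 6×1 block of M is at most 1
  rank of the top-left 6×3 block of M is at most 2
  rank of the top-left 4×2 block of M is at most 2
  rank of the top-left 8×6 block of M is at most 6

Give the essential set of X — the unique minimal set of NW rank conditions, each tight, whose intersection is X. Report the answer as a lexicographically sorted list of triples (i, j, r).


Computing R[i][j] = min implied NW-rank bound (n=8, 15 conditions):

  0 0 0 0 0 0 0 1
  0 1 1 1 1 1 1 2
  1 2 2 2 2 2 2 3
  1 2 2 2 2 3 3 4
  1 2 2 2 3 4 4 5
  1 2 2 3 4 5 5 6
  1 2 3 4 5 6 6 7
  1 2 3 4 5 6 7 8

so w = (8, 2, 1, 6, 5, 4, 3, 7).

Rothe diagram D(w) (14 cells), 5 SE-corners (essential conditions):

[(1, 7, 0), (2, 1, 0), (4, 5, 2), (5, 4, 2), (6, 3, 2)]


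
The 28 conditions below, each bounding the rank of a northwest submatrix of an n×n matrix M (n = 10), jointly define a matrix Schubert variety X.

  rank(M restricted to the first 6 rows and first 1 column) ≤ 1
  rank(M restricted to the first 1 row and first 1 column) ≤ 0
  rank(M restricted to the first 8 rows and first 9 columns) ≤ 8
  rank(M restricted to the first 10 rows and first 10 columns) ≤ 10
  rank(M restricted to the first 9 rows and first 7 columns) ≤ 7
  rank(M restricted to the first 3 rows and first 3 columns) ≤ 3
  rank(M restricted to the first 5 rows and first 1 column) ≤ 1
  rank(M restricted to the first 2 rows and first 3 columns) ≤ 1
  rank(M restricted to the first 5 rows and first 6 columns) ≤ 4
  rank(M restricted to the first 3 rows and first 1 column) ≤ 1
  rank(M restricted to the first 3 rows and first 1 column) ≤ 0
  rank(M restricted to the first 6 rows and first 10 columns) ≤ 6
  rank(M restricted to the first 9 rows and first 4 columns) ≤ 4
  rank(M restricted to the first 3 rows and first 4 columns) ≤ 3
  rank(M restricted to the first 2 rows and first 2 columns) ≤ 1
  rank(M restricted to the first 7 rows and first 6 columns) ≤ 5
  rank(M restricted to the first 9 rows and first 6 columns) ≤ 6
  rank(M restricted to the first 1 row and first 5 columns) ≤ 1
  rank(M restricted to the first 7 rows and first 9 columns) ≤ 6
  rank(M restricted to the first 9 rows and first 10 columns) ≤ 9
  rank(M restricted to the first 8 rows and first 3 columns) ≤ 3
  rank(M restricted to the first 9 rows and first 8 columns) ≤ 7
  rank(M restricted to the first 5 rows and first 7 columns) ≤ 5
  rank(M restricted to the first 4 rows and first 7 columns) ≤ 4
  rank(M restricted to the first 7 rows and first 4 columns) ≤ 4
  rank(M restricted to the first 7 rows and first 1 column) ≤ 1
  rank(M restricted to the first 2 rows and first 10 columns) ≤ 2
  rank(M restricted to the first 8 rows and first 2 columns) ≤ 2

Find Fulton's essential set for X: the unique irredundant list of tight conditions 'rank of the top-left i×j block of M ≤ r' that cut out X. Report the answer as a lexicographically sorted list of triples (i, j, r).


Rank table r_w(10×10) implied by the 28 constraints:

  0 | 1 | 1 | 1 | 1 | 1 | 1 | 1 | 1 | 1
  0 | 1 | 1 | 2 | 2 | 2 | 2 | 2 | 2 | 2
  0 | 1 | 2 | 3 | 3 | 3 | 3 | 3 | 3 | 3
  1 | 2 | 3 | 4 | 4 | 4 | 4 | 4 | 4 | 4
  1 | 2 | 3 | 4 | 4 | 4 | 5 | 5 | 5 | 5
  1 | 2 | 3 | 4 | 5 | 5 | 6 | 6 | 6 | 6
  1 | 2 | 3 | 4 | 5 | 5 | 6 | 6 | 6 | 7
  1 | 2 | 3 | 4 | 5 | 6 | 7 | 7 | 7 | 8
  1 | 2 | 3 | 4 | 5 | 6 | 7 | 7 | 8 | 9
  1 | 2 | 3 | 4 | 5 | 6 | 7 | 8 | 9 | 10

the unique w with this rank table is (2, 4, 3, 1, 7, 5, 10, 6, 9, 8).

Fulton essential set (6 of the 10 Rothe cells):

[(2, 3, 1), (3, 1, 0), (5, 6, 4), (7, 6, 5), (7, 9, 6), (9, 8, 7)]


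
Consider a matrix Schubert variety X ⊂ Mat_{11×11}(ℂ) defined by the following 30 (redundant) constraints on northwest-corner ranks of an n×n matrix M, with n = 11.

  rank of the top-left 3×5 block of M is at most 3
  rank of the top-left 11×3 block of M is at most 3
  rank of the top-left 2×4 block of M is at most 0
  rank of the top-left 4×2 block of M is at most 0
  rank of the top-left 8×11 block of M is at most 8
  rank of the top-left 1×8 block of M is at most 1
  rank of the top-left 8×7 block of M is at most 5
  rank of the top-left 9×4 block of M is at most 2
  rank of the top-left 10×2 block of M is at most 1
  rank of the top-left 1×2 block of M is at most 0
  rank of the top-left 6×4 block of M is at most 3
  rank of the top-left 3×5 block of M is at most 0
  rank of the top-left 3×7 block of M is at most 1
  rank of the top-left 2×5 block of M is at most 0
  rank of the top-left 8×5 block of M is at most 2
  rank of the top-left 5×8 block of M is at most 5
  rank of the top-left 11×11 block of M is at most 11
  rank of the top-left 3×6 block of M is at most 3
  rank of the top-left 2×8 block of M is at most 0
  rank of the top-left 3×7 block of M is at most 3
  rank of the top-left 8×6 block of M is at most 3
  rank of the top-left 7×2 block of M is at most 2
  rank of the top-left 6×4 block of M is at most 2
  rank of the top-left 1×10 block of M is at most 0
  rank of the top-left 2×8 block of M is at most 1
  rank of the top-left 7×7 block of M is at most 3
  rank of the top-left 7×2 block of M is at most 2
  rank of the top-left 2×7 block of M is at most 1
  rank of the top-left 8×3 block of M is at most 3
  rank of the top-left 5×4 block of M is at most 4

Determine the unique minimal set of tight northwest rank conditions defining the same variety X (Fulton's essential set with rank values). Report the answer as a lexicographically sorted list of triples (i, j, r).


Computing R[i][j] = min implied NW-rank bound (n=11, 30 conditions):

  0, 0, 0, 0, 0, 0, 0, 0, 0, 0, 1
  0, 0, 0, 0, 0, 0, 0, 0, 1, 1, 2
  0, 0, 0, 0, 0, 1, 1, 1, 2, 2, 3
  0, 0, 1, 1, 1, 2, 2, 2, 3, 3, 4
  1, 1, 2, 2, 2, 3, 3, 3, 4, 4, 5
  1, 1, 2, 2, 2, 3, 3, 4, 5, 5, 6
  1, 1, 2, 2, 2, 3, 3, 4, 5, 6, 7
  1, 1, 2, 2, 2, 3, 4, 5, 6, 7, 8
  1, 1, 2, 2, 3, 4, 5, 6, 7, 8, 9
  1, 1, 2, 3, 4, 5, 6, 7, 8, 9, 10
  1, 2, 3, 4, 5, 6, 7, 8, 9, 10, 11

hence w(1..11) = (11, 9, 6, 3, 1, 8, 10, 7, 5, 4, 2).

|D(w)|=39, |Ess(w)|=8:

[(1, 10, 0), (2, 8, 0), (3, 5, 0), (4, 2, 0), (7, 7, 3), (8, 5, 2), (9, 4, 2), (10, 2, 1)]


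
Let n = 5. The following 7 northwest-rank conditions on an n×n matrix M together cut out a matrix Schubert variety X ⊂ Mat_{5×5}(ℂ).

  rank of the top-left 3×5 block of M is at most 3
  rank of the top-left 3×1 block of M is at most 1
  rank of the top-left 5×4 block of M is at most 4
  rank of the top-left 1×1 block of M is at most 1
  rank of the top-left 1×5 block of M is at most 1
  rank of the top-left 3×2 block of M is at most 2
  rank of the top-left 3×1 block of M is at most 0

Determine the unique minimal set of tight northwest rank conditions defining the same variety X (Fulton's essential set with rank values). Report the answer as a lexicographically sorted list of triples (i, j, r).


Propagating the 7 rank bounds to every northwest block:

  row 1: 0 1 1 1 1
  row 2: 0 1 2 2 2
  row 3: 0 1 2 3 3
  row 4: 1 2 3 4 4
  row 5: 1 2 3 4 5

so w = (2, 3, 4, 1, 5).

Rothe diagram D(w) (3 cells), 1 SE-corner (essential condition):

[(3, 1, 0)]


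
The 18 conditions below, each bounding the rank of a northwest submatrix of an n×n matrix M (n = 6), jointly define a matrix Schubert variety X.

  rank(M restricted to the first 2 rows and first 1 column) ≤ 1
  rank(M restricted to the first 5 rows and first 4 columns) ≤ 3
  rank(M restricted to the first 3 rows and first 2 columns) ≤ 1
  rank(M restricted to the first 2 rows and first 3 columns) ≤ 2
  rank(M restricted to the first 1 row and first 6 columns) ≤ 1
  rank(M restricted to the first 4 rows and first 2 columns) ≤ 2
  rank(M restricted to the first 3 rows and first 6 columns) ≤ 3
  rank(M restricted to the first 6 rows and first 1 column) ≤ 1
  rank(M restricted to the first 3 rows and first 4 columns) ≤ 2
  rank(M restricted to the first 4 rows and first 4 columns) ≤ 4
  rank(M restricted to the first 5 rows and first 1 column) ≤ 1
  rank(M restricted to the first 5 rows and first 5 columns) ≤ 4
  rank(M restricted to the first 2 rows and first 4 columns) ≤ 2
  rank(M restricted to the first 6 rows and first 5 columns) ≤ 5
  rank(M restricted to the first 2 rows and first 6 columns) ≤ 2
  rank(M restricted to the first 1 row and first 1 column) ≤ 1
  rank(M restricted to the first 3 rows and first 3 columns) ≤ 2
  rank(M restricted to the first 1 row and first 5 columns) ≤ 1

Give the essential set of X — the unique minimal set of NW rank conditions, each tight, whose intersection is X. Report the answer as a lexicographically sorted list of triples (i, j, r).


Propagating the 18 rank bounds to every northwest block:

  R[1]: 1 1 1 1 1 1
  R[2]: 1 1 2 2 2 2
  R[3]: 1 1 2 2 3 3
  R[4]: 1 2 3 3 4 4
  R[5]: 1 2 3 3 4 5
  R[6]: 1 2 3 4 5 6

the unique w with this rank table is (1, 3, 5, 2, 6, 4).

|D(w)|=4, |Ess(w)|=3:

[(3, 2, 1), (3, 4, 2), (5, 4, 3)]


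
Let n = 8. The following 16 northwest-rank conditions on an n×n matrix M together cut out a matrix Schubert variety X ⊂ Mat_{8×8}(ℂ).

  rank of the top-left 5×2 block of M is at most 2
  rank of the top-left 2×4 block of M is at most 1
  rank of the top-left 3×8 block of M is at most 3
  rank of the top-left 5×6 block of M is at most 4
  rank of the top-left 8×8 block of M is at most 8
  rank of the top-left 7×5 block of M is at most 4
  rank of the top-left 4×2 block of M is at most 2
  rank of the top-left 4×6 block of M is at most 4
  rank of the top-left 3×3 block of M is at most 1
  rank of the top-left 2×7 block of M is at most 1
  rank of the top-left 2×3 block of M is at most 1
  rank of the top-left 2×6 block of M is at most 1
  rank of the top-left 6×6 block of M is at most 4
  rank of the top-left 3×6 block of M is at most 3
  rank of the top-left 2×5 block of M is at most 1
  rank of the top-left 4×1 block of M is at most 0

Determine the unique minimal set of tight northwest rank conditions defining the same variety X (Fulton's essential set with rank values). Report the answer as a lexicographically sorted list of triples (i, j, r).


Recovering R(i,j) via the rank-extension bound from the 16 conditions:

  R[1]: 0  1  1  1  1  1  1  1
  R[2]: 0  1  1  1  1  1  1  2
  R[3]: 0  1  1  2  2  2  2  3
  R[4]: 0  1  2  3  3  3  3  4
  R[5]: 1  2  3  4  4  4  4  5
  R[6]: 1  2  3  4  4  4  5  6
  R[7]: 1  2  3  4  4  5  6  7
  R[8]: 1  2  3  4  5  6  7  8

second differences of R give the permutation w = (2, 8, 4, 3, 1, 7, 6, 5).

5 SE-corners of the 13-cell Rothe diagram give Ess(w):

[(2, 7, 1), (3, 3, 1), (4, 1, 0), (6, 6, 4), (7, 5, 4)]


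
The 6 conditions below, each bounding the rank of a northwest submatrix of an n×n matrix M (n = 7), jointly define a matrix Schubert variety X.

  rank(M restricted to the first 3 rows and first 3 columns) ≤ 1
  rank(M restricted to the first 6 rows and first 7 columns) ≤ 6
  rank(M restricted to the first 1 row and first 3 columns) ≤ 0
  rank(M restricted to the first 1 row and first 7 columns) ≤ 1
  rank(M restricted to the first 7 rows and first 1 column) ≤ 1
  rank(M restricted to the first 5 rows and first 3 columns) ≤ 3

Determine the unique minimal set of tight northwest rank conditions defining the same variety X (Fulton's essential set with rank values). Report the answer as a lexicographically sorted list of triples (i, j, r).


Computing R[i][j] = min implied NW-rank bound (n=7, 6 conditions):

  0 | 0 | 0 | 1 | 1 | 1 | 1
  1 | 1 | 1 | 2 | 2 | 2 | 2
  1 | 1 | 1 | 2 | 3 | 3 | 3
  1 | 2 | 2 | 3 | 4 | 4 | 4
  1 | 2 | 3 | 4 | 5 | 5 | 5
  1 | 2 | 3 | 4 | 5 | 6 | 6
  1 | 2 | 3 | 4 | 5 | 6 | 7

so w = (4, 1, 5, 2, 3, 6, 7).

Rothe diagram D(w) (5 cells), 2 SE-corners (essential conditions):

[(1, 3, 0), (3, 3, 1)]


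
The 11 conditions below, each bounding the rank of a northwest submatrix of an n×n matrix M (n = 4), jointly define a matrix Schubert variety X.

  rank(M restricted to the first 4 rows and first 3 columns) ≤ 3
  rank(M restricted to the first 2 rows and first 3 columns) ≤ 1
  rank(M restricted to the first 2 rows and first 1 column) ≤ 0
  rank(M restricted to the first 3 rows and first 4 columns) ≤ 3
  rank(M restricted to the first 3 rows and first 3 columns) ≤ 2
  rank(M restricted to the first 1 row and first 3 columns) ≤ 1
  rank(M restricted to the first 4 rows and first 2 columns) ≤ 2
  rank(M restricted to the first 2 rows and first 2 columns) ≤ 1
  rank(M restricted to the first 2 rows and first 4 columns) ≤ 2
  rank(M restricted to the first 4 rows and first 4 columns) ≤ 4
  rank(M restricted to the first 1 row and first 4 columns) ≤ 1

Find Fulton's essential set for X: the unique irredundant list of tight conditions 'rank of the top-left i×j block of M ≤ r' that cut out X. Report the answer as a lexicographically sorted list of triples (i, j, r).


The tightest implied rank at each (i,j), from the 11 conditions:

  row 1: 0  1  1  1
  row 2: 0  1  1  2
  row 3: 1  2  2  3
  row 4: 1  2  3  4

giving w = (2, 4, 1, 3) via Δ²R.

D(w) has 3 cells with 2 SE-corners; essential set:

[(2, 1, 0), (2, 3, 1)]


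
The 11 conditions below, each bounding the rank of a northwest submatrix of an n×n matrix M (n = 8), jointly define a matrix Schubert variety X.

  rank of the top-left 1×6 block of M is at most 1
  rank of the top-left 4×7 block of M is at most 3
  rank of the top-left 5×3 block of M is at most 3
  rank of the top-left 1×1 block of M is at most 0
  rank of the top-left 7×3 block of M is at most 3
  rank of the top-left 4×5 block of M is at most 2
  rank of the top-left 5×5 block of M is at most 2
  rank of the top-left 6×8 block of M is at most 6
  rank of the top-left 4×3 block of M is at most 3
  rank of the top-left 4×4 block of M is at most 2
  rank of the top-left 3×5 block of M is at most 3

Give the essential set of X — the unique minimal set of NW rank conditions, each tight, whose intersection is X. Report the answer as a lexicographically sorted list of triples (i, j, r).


Propagating the 11 rank bounds to every northwest block:

  0 1 1 1 1 1 1 1
  1 2 2 2 2 2 2 2
  1 2 2 2 2 3 3 3
  1 2 2 2 2 3 3 4
  1 2 2 2 2 3 4 5
  1 2 3 3 3 4 5 6
  1 2 3 4 4 5 6 7
  1 2 3 4 5 6 7 8

hence w(1..8) = (2, 1, 6, 8, 7, 3, 4, 5).

3 SE-corners of the 11-cell Rothe diagram give Ess(w):

[(1, 1, 0), (4, 7, 3), (5, 5, 2)]


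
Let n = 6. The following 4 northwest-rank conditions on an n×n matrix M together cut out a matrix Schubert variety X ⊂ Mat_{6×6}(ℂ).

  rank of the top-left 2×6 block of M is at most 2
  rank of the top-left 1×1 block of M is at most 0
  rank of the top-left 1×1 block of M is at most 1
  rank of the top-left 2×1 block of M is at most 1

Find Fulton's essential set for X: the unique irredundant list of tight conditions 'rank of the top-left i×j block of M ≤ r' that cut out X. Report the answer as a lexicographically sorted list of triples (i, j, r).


The tightest implied rank at each (i,j), from the 4 conditions:

  0 | 1 | 1 | 1 | 1 | 1
  1 | 2 | 2 | 2 | 2 | 2
  1 | 2 | 3 | 3 | 3 | 3
  1 | 2 | 3 | 4 | 4 | 4
  1 | 2 | 3 | 4 | 5 | 5
  1 | 2 | 3 | 4 | 5 | 6

reading off 1-entries of Δ²R: w = (2, 1, 3, 4, 5, 6).

Rothe diagram D(w) (1 cell), 1 SE-corner (essential condition):

[(1, 1, 0)]


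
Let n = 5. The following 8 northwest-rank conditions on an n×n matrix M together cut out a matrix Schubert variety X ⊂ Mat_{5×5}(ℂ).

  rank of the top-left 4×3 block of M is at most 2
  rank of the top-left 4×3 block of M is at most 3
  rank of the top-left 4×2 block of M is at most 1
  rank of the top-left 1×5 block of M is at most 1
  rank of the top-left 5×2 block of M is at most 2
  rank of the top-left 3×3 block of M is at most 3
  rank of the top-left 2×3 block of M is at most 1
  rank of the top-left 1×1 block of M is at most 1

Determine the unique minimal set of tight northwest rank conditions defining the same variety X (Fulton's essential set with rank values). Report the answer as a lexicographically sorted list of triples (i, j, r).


Propagating the 8 rank bounds to every northwest block:

  row 1: 1  1  1  1  1
  row 2: 1  1  1  2  2
  row 3: 1  1  2  3  3
  row 4: 1  1  2  3  4
  row 5: 1  2  3  4  5

second differences of R give the permutation w = (1, 4, 3, 5, 2).

Rothe diagram D(w) (4 cells), 2 SE-corners (essential conditions):

[(2, 3, 1), (4, 2, 1)]


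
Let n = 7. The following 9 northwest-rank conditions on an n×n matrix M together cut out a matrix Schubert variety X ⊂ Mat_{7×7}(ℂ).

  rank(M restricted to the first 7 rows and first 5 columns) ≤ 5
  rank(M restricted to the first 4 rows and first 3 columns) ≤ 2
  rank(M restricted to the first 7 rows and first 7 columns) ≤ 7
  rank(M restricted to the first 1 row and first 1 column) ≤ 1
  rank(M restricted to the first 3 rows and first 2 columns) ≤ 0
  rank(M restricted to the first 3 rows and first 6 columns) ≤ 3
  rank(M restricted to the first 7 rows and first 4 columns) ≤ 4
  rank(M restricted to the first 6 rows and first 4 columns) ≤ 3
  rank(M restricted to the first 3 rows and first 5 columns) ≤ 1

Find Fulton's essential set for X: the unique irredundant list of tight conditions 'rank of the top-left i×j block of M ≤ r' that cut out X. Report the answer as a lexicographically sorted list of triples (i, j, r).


The tightest implied rank at each (i,j), from the 9 conditions:

  R[1]: 0  0  1  1  1  1  1
  R[2]: 0  0  1  1  1  2  2
  R[3]: 0  0  1  1  1  2  3
  R[4]: 1  1  2  2  2  3  4
  R[5]: 1  2  3  3  3  4  5
  R[6]: 1  2  3  3  4  5  6
  R[7]: 1  2  3  4  5  6  7

reading off 1-entries of Δ²R: w = (3, 6, 7, 1, 2, 5, 4).

|D(w)|=11, |Ess(w)|=3:

[(3, 2, 0), (3, 5, 1), (6, 4, 3)]


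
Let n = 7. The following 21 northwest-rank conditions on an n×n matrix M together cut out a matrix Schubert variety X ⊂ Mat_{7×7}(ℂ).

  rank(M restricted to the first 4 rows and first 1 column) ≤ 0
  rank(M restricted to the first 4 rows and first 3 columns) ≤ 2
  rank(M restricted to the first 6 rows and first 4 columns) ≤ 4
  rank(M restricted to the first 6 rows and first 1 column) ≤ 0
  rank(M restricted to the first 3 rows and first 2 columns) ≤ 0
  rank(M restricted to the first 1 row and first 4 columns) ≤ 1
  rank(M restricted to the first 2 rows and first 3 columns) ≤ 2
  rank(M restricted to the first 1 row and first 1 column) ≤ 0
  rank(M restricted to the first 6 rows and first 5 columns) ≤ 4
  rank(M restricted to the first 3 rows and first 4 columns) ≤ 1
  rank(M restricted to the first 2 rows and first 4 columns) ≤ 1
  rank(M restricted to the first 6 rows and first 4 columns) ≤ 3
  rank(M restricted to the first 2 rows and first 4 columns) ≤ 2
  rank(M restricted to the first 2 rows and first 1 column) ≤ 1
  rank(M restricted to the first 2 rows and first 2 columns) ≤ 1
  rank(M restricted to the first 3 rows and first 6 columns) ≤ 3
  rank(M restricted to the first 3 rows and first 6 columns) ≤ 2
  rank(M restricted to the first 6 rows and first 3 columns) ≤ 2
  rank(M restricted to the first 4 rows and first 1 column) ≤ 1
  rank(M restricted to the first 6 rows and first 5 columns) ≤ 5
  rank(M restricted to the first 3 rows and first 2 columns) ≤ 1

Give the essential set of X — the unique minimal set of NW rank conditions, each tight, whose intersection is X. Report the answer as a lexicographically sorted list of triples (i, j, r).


Propagating the 21 rank bounds to every northwest block:

  i=1: 0 | 0 | 1 | 1 | 1 | 1 | 1
  i=2: 0 | 0 | 1 | 1 | 2 | 2 | 2
  i=3: 0 | 0 | 1 | 1 | 2 | 2 | 3
  i=4: 0 | 1 | 2 | 2 | 3 | 3 | 4
  i=5: 0 | 1 | 2 | 3 | 4 | 4 | 5
  i=6: 0 | 1 | 2 | 3 | 4 | 5 | 6
  i=7: 1 | 2 | 3 | 4 | 5 | 6 | 7

giving w = (3, 5, 7, 2, 4, 6, 1) via Δ²R.

4 SE-corners of the 12-cell Rothe diagram give Ess(w):

[(3, 2, 0), (3, 4, 1), (3, 6, 2), (6, 1, 0)]


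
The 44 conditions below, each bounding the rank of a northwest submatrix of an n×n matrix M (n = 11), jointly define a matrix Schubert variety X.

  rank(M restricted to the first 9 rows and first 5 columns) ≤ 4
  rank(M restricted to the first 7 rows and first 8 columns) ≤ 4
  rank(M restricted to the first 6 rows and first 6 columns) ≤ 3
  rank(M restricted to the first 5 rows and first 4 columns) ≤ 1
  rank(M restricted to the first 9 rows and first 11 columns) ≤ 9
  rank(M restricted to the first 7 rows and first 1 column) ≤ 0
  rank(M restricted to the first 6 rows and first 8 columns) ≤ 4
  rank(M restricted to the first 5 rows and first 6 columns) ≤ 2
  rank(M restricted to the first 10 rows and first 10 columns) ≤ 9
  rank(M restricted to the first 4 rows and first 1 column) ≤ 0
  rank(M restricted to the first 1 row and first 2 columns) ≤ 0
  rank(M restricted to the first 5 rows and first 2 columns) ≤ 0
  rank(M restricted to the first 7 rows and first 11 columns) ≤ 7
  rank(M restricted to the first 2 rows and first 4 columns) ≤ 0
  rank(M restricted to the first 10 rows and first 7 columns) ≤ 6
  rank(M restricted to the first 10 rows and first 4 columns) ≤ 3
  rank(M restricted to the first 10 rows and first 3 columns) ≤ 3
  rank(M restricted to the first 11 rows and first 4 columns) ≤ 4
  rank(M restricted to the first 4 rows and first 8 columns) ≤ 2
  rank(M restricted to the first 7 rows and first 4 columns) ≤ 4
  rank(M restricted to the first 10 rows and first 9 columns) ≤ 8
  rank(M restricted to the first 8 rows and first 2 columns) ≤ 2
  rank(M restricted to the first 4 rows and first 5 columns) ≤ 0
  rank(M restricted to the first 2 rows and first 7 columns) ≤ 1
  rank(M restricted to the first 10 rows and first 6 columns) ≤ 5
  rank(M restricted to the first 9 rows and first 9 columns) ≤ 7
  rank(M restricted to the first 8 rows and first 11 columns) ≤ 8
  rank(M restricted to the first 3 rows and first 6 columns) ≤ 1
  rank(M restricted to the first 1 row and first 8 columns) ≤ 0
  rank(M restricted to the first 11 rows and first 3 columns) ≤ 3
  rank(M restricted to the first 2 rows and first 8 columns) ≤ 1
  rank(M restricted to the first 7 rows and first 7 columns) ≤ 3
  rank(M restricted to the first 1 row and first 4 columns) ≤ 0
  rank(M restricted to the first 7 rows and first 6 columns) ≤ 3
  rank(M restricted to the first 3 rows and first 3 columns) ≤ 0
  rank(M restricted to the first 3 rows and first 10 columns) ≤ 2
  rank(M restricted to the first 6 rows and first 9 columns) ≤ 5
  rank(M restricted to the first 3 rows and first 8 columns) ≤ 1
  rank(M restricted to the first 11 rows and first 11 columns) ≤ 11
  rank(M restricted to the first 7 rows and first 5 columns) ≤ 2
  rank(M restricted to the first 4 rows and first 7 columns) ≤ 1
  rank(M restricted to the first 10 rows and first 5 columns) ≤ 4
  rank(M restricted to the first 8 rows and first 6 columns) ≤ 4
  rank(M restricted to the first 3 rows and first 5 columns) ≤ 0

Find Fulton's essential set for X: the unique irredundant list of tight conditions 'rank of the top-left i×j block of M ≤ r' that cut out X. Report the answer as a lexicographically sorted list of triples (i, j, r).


Recovering R(i,j) via the rank-extension bound from the 44 conditions:

  i=1: 0 0 0 0 0 0 0 0 1 1 1
  i=2: 0 0 0 0 0 1 1 1 2 2 2
  i=3: 0 0 0 0 0 1 1 1 2 2 3
  i=4: 0 0 0 0 0 1 1 2 3 3 4
  i=5: 0 0 1 1 1 2 2 3 4 4 5
  i=6: 0 1 2 2 2 3 3 4 5 5 6
  i=7: 0 1 2 2 2 3 3 4 5 6 7
  i=8: 1 2 3 3 3 4 4 5 6 7 8
  i=9: 1 2 3 3 4 5 5 6 7 8 9
  i=10: 1 2 3 3 4 5 6 7 8 9 10
  i=11: 1 2 3 4 5 6 7 8 9 10 11

the unique w with this rank table is (9, 6, 11, 8, 3, 2, 10, 1, 5, 7, 4).

Rothe diagram D(w) (36 cells), 10 SE-corners (essential conditions):

[(1, 8, 0), (3, 8, 1), (3, 10, 2), (4, 5, 0), (4, 7, 1), (5, 2, 0), (7, 1, 0), (7, 5, 2), (7, 7, 3), (10, 4, 3)]


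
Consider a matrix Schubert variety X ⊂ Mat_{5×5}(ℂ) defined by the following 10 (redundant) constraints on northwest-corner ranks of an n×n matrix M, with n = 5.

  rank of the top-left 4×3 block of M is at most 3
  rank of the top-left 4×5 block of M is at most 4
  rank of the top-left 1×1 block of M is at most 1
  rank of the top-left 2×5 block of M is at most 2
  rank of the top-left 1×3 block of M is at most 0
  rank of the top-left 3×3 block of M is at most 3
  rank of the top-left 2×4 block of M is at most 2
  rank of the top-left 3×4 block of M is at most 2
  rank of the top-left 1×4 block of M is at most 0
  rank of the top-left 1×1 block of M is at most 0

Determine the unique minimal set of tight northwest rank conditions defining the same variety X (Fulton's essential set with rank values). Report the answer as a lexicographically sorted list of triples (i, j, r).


Recovering R(i,j) via the rank-extension bound from the 10 conditions:

  i=1: 0 | 0 | 0 | 0 | 1
  i=2: 1 | 1 | 1 | 1 | 2
  i=3: 1 | 2 | 2 | 2 | 3
  i=4: 1 | 2 | 3 | 3 | 4
  i=5: 1 | 2 | 3 | 4 | 5

second differences of R give the permutation w = (5, 1, 2, 3, 4).

D(w) has 4 cells with 1 SE-corner; essential set:

[(1, 4, 0)]


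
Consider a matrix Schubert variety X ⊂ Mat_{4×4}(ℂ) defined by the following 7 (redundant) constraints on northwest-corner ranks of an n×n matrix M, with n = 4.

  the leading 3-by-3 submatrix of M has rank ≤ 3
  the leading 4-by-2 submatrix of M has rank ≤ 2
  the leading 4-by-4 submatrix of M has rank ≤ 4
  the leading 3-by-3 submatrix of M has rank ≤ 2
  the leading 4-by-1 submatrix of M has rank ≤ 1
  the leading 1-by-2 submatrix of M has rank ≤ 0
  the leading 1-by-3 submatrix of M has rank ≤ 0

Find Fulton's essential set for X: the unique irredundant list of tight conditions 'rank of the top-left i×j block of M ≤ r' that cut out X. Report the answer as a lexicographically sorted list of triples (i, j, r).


Reconstructing r_w from the 7 given conditions:

  row 1: 0, 0, 0, 1
  row 2: 1, 1, 1, 2
  row 3: 1, 2, 2, 3
  row 4: 1, 2, 3, 4

so w = (4, 1, 2, 3).

Rothe diagram D(w) (3 cells), 1 SE-corner (essential condition):

[(1, 3, 0)]


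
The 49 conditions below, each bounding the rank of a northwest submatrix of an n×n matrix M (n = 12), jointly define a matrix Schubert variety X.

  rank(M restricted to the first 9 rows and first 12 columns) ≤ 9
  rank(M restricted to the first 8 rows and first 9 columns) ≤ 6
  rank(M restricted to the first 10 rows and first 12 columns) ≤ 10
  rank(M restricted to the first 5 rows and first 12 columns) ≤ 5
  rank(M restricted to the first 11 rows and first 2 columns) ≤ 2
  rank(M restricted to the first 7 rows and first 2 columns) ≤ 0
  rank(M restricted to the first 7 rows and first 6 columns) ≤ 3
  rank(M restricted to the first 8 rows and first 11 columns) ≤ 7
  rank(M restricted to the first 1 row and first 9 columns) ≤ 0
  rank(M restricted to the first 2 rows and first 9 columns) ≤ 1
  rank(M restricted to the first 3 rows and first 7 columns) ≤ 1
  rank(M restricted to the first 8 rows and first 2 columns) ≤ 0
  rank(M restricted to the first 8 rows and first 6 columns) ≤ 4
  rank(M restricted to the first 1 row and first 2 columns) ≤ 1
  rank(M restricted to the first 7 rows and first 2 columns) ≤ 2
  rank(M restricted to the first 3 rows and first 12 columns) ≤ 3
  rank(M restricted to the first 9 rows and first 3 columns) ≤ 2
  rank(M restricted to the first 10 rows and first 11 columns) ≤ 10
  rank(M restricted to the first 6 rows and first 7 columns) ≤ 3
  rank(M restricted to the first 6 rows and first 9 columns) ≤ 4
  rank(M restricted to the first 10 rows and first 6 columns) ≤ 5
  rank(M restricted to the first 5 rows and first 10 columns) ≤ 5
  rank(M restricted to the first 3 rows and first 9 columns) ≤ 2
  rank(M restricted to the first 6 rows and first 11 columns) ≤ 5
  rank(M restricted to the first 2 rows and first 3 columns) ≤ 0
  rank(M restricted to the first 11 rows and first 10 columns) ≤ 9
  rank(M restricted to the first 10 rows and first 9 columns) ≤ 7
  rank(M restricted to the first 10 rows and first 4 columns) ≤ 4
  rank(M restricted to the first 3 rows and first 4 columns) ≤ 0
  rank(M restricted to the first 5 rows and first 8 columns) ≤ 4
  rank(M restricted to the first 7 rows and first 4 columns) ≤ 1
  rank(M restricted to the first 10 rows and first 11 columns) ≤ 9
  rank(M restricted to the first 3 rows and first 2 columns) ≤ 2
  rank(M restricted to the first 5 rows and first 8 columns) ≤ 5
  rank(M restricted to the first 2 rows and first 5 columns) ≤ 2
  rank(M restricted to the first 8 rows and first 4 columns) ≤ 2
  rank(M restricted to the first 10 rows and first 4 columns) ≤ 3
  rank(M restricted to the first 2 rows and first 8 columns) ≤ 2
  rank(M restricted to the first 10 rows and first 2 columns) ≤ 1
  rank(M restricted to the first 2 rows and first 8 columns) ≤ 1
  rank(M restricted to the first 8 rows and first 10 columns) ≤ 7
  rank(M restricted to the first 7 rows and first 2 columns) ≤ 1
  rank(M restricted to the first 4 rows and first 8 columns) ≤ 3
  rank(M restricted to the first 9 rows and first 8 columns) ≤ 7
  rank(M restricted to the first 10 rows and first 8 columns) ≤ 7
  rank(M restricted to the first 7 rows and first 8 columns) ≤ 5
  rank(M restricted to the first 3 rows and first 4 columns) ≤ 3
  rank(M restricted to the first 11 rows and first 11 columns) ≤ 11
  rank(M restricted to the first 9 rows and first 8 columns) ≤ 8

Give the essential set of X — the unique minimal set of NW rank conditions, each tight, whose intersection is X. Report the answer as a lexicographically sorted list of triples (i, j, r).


Rank table r_w(12×12) implied by the 49 constraints:

  i=1: 0  0  0  0  0  0  0  0  0  1  1  1
  i=2: 0  0  0  0  1  1  1  1  1  2  2  2
  i=3: 0  0  0  0  1  1  1  2  2  3  3  3
  i=4: 0  0  1  1  2  2  2  3  3  4  4  4
  i=5: 0  0  1  1  2  3  3  4  4  5  5  5
  i=6: 0  0  1  1  2  3  3  4  4  5  5  6
  i=7: 0  0  1  1  2  3  4  5  5  6  6  7
  i=8: 0  0  1  2  3  4  5  6  6  7  7  8
  i=9: 1  1  2  3  4  5  6  7  7  8  8  9
  i=10: 1  1  2  3  4  5  6  7  7  8  9  10
  i=11: 1  2  3  4  5  6  7  8  8  9  10  11
  i=12: 1  2  3  4  5  6  7  8  9  10  11  12

so w = (10, 5, 8, 3, 6, 12, 7, 4, 1, 11, 2, 9).

|D(w)|=37, |Ess(w)|=10:

[(1, 9, 0), (3, 4, 0), (3, 7, 1), (6, 7, 3), (6, 9, 4), (6, 11, 5), (7, 4, 1), (8, 2, 0), (10, 2, 1), (10, 9, 7)]
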